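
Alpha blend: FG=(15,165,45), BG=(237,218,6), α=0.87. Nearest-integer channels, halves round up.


C = α×F + (1-α)×B, with 1-α = 0.13
R: 0.87×15 + 0.13×237 = 13.05 + 30.81 = 43.86 → 44
G: 0.87×165 + 0.13×218 = 143.55 + 28.34 = 171.89 → 172
B: 0.87×45 + 0.13×6 = 39.15 + 0.78 = 39.93 → 40
= RGB(44, 172, 40)


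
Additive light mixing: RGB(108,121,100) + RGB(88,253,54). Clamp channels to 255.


Additive: each channel = min(255, C₁+C₂)
R: 108+88 = 196 → 196
G: 121+253 = 374 → 255
B: 100+54 = 154 → 154
= RGB(196, 255, 154)


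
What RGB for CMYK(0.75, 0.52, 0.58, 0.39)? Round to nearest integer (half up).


R = 255 × (1-C) × (1-K) = 255 × 0.25 × 0.61 = 38.8875 → 39
G = 255 × (1-M) × (1-K) = 255 × 0.48 × 0.61 = 74.664 → 75
B = 255 × (1-Y) × (1-K) = 255 × 0.42 × 0.61 = 65.331 → 65
= RGB(39, 75, 65)


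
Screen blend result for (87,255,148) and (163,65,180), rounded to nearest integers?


Screen: C = 255 - (255-A)×(255-B)/255, rounded to nearest integer
R: 255 - (255-87)×(255-163)/255 = 255 - 15456/255 ≈ 255 - 60.612 = 194.388 → 194
G: 255 - (255-255)×(255-65)/255 = 255 - 0/255 ≈ 255 - 0.000 = 255.000 → 255
B: 255 - (255-148)×(255-180)/255 = 255 - 8025/255 ≈ 255 - 31.471 = 223.529 → 224
= RGB(194, 255, 224)


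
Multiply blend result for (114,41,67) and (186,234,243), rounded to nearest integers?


Multiply: C = A×B/255, rounded to nearest integer
R: 114×186/255 = 21204/255 ≈ 83.153 → 83
G: 41×234/255 = 9594/255 ≈ 37.624 → 38
B: 67×243/255 = 16281/255 ≈ 63.847 → 64
= RGB(83, 38, 64)


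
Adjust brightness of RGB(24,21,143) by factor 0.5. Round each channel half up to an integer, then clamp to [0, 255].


Multiply each channel by 0.5, round half up, clamp to [0, 255]
R: 24×0.5 = 12
G: 21×0.5 = 10.5 → round → 11
B: 143×0.5 = 71.5 → round → 72
= RGB(12, 11, 72)


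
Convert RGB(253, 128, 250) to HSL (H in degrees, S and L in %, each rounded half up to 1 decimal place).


Normalize: R'=253/255≈0.9922, G'=128/255≈0.5020, B'=250/255≈0.9804
Max=253/255, Min=128/255, Δ=Max-Min=125/255
L = (Max+Min)/2 = (253+128)/510 = 381/510 = 0.74705… → L = 74.7%
L > 0.5 → S = Δ/(2-Max-Min) = 125/(510-253-128) = 125/129 = 0.96899… → S = 96.9%
(the 1/255 factors cancel in S and H, so raw channel differences can be used)
Max is R' → H = 60 × (((G-B)/Δ) mod 6) = 60 × (((128-250)/125) mod 6)
  (-122)/125 = -0.976; negative, so add 6 → 5.024
  H = 60 × 5.024 = 301.44° → H = 301.4°
= HSL(301.4°, 96.9%, 74.7%)


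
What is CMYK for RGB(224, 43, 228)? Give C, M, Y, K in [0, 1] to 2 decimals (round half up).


R'=224/255≈0.8784, G'=43/255≈0.1686, B'=228/255≈0.8941
K = 1 - max(R',G',B') = 1 - 228/255 = 27/255 = 0.10588… → 0.11
(1-R'-K)/(1-K) simplifies to (max-R)/max with max = 228:
C = (228-224)/228 = 4/228 = 0.01754… → 0.02
M = (228-43)/228 = 185/228 = 0.81140… → 0.81
Y = (228-228)/228 = 0/228 = 0 → 0.00
= CMYK(0.02, 0.81, 0.00, 0.11)


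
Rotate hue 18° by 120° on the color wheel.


New hue = (H + rotation) mod 360
New hue = (18 + 120) mod 360
= 138 mod 360
= 138°


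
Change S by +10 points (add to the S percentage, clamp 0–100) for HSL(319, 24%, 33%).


Original S = 24%
Adjustment = +10 percentage points
New S = 24 + (10) = 34
Clamp to [0, 100] → 34
= HSL(319°, 34%, 33%)


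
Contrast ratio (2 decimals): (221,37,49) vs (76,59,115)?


Linearize each sRGB channel c=v/255: c/12.92 if c ≤ 0.04045 else ((c+0.055)/1.055)^2.4
L = 0.2126×R_lin + 0.7152×G_lin + 0.0722×B_lin
Color 1 (221,37,49):
  R=221: 221/255≈0.8667 > 0.04045 → ((0.8667+0.055)/1.055)^2.4 ≈ 0.72306
  G=37: 37/255≈0.1451 > 0.04045 → ((0.1451+0.055)/1.055)^2.4 ≈ 0.01850
  B=49: 49/255≈0.1922 > 0.04045 → ((0.1922+0.055)/1.055)^2.4 ≈ 0.03071
  L1 = 0.2126×0.72306 + 0.7152×0.01850 + 0.0722×0.03071 ≈ 0.16917
Color 2 (76,59,115):
  R=76: 76/255≈0.2980 > 0.04045 → ((0.2980+0.055)/1.055)^2.4 ≈ 0.07227
  G=59: 59/255≈0.2314 > 0.04045 → ((0.2314+0.055)/1.055)^2.4 ≈ 0.04374
  B=115: 115/255≈0.4510 > 0.04045 → ((0.4510+0.055)/1.055)^2.4 ≈ 0.17144
  L2 = 0.2126×0.07227 + 0.7152×0.04374 + 0.0722×0.17144 ≈ 0.05902
Lighter = 0.16917, Darker = 0.05902
Ratio = (L_lighter + 0.05) / (L_darker + 0.05)
Ratio = (0.16917 + 0.05) / (0.05902 + 0.05) = 0.21917 / 0.10902 ≈ 2.0103
Ratio ≈ 2.01:1


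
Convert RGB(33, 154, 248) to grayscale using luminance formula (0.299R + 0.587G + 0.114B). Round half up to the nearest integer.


Gray = 0.299×R + 0.587×G + 0.114×B
Gray = 0.299×33 + 0.587×154 + 0.114×248
Gray = 9.867 + 90.398 + 28.272
Gray = 128.537 → round half up → 129
Gray = 129


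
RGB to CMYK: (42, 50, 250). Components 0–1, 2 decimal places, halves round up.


R'=42/255≈0.1647, G'=50/255≈0.1961, B'=250/255≈0.9804
K = 1 - max(R',G',B') = 1 - 250/255 = 5/255 = 0.01960… → 0.02
(1-R'-K)/(1-K) simplifies to (max-R)/max with max = 250:
C = (250-42)/250 = 208/250 = 0.832 → 0.83
M = (250-50)/250 = 200/250 = 0.8 → 0.80
Y = (250-250)/250 = 0/250 = 0 → 0.00
= CMYK(0.83, 0.80, 0.00, 0.02)


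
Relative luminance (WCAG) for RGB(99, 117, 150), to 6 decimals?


Linearize each channel (sRGB transfer function): c = v/255; c_lin = c/12.92 if c ≤ 0.04045, else ((c+0.055)/1.055)^2.4
  R: 99/255 ≈ 0.388235 > 0.04045 → ((0.388235+0.055)/1.055)^2.4 ≈ 0.124772
  G: 117/255 ≈ 0.458824 > 0.04045 → ((0.458824+0.055)/1.055)^2.4 ≈ 0.177888
  B: 150/255 ≈ 0.588235 > 0.04045 → ((0.588235+0.055)/1.055)^2.4 ≈ 0.304987
R_lin = 0.124772, G_lin = 0.177888, B_lin = 0.304987
L = 0.2126×R + 0.7152×G + 0.0722×B
L = 0.2126×0.124772 + 0.7152×0.177888 + 0.0722×0.304987
L ≈ 0.175772


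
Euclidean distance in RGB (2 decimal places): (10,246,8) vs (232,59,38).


d = √[(R₁-R₂)² + (G₁-G₂)² + (B₁-B₂)²]
d = √[(10-232)² + (246-59)² + (8-38)²]
d = √[49284 + 34969 + 900]
d = √85153
d ≈ 291.81


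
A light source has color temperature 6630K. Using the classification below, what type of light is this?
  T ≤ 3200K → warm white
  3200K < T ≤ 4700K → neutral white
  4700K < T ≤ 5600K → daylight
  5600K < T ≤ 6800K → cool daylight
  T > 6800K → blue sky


Temperature: 6630K
5600K < 6630K ≤ 6800K → cool daylight
Classification: cool daylight


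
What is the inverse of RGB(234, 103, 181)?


Invert: (255-R, 255-G, 255-B)
R: 255-234 = 21
G: 255-103 = 152
B: 255-181 = 74
= RGB(21, 152, 74)


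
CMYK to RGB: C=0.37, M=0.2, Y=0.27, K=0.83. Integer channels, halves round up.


R = 255 × (1-C) × (1-K) = 255 × 0.63 × 0.17 = 27.3105 → 27
G = 255 × (1-M) × (1-K) = 255 × 0.80 × 0.17 = 34.68 → 35
B = 255 × (1-Y) × (1-K) = 255 × 0.73 × 0.17 = 31.6455 → 32
= RGB(27, 35, 32)


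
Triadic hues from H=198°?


Triadic: equally spaced at 120° intervals
H1 = 198°
H2 = (198 + 120) mod 360 = 318°
H3 = (198 + 240) mod 360 = 78°
Triadic = 198°, 318°, 78°


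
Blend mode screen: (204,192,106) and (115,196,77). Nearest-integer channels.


Screen: C = 255 - (255-A)×(255-B)/255, rounded to nearest integer
R: 255 - (255-204)×(255-115)/255 = 255 - 7140/255 ≈ 255 - 28.000 = 227.000 → 227
G: 255 - (255-192)×(255-196)/255 = 255 - 3717/255 ≈ 255 - 14.576 = 240.424 → 240
B: 255 - (255-106)×(255-77)/255 = 255 - 26522/255 ≈ 255 - 104.008 = 150.992 → 151
= RGB(227, 240, 151)


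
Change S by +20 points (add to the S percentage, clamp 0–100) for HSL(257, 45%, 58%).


Original S = 45%
Adjustment = +20 percentage points
New S = 45 + (20) = 65
Clamp to [0, 100] → 65
= HSL(257°, 65%, 58%)


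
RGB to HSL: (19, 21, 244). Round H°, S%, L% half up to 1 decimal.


Normalize: R'=19/255≈0.0745, G'=21/255≈0.0824, B'=244/255≈0.9569
Max=244/255, Min=19/255, Δ=Max-Min=225/255
L = (Max+Min)/2 = (244+19)/510 = 263/510 = 0.51568… → L = 51.6%
L > 0.5 → S = Δ/(2-Max-Min) = 225/(510-244-19) = 225/247 = 0.91093… → S = 91.1%
(the 1/255 factors cancel in S and H, so raw channel differences can be used)
Max is B' → H = 60 × ((R-G)/Δ + 4) = 60 × ((19-21)/225 + 4)
  -2/225 + 4 = -0.0088… + 4 = 3.9911…
  H = 60 × 3.9911… = 239.466…° → H = 239.5°
= HSL(239.5°, 91.1%, 51.6%)


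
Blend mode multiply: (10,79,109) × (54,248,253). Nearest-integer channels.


Multiply: C = A×B/255, rounded to nearest integer
R: 10×54/255 = 540/255 ≈ 2.118 → 2
G: 79×248/255 = 19592/255 ≈ 76.831 → 77
B: 109×253/255 = 27577/255 ≈ 108.145 → 108
= RGB(2, 77, 108)


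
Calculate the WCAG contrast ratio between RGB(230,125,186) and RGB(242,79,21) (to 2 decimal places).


Linearize each sRGB channel c=v/255: c/12.92 if c ≤ 0.04045 else ((c+0.055)/1.055)^2.4
L = 0.2126×R_lin + 0.7152×G_lin + 0.0722×B_lin
Color 1 (230,125,186):
  R=230: 230/255≈0.9020 > 0.04045 → ((0.9020+0.055)/1.055)^2.4 ≈ 0.79130
  G=125: 125/255≈0.4902 > 0.04045 → ((0.4902+0.055)/1.055)^2.4 ≈ 0.20508
  B=186: 186/255≈0.7294 > 0.04045 → ((0.7294+0.055)/1.055)^2.4 ≈ 0.49102
  L1 = 0.2126×0.79130 + 0.7152×0.20508 + 0.0722×0.49102 ≈ 0.35035
Color 2 (242,79,21):
  R=242: 242/255≈0.9490 > 0.04045 → ((0.9490+0.055)/1.055)^2.4 ≈ 0.88792
  G=79: 79/255≈0.3098 > 0.04045 → ((0.3098+0.055)/1.055)^2.4 ≈ 0.07819
  B=21: 21/255≈0.0824 > 0.04045 → ((0.0824+0.055)/1.055)^2.4 ≈ 0.00750
  L2 = 0.2126×0.88792 + 0.7152×0.07819 + 0.0722×0.00750 ≈ 0.24523
Lighter = 0.35035, Darker = 0.24523
Ratio = (L_lighter + 0.05) / (L_darker + 0.05)
Ratio = (0.35035 + 0.05) / (0.24523 + 0.05) = 0.40035 / 0.29523 ≈ 1.3561
Ratio ≈ 1.36:1


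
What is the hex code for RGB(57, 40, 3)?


R = 57 → 39 (hex)
G = 40 → 28 (hex)
B = 3 → 03 (hex)
Hex = #392803


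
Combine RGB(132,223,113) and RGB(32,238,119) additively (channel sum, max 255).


Additive: each channel = min(255, C₁+C₂)
R: 132+32 = 164 → 164
G: 223+238 = 461 → 255
B: 113+119 = 232 → 232
= RGB(164, 255, 232)


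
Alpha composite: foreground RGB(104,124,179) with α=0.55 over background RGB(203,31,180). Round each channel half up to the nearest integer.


C = α×F + (1-α)×B, with 1-α = 0.45
R: 0.55×104 + 0.45×203 = 57.20 + 91.35 = 148.55 → 149
G: 0.55×124 + 0.45×31 = 68.20 + 13.95 = 82.15 → 82
B: 0.55×179 + 0.45×180 = 98.45 + 81.00 = 179.45 → 179
= RGB(149, 82, 179)


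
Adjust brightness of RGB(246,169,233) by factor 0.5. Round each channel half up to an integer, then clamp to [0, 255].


Multiply each channel by 0.5, round half up, clamp to [0, 255]
R: 246×0.5 = 123
G: 169×0.5 = 84.5 → round → 85
B: 233×0.5 = 116.5 → round → 117
= RGB(123, 85, 117)


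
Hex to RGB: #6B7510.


6B → 107 (R)
75 → 117 (G)
10 → 16 (B)
= RGB(107, 117, 16)


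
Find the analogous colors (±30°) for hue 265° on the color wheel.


Base hue: 265°
Left analog: (265 - 30) mod 360 = 235°
Right analog: (265 + 30) mod 360 = 295°
Analogous hues = 235° and 295°


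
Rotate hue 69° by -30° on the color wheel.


New hue = (H + rotation) mod 360
New hue = (69 -30) mod 360
= 39 mod 360
= 39°


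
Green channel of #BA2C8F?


Color: #BA2C8F
R = BA = 186
G = 2C = 44
B = 8F = 143
Green = 44


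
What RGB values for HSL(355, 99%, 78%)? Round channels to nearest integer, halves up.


H=355°, S=0.99, L=0.78
C = (1-|2L-1|)×S = (1-|0.56|)×0.99 = 0.4356
H' = H/60 = 355/60 ≈ 5.9167; X = C×(1-|H' mod 2 - 1|) = 0.0363
m = L - C/2 = 0.78 - 0.2178 = 0.5622
Sector ⌊H'⌋ = 5 → (R',G',B') = (0.4356, 0.0, 0.0363)
RGB = ((R'+m)×255, (G'+m)×255, (B'+m)×255) = (254.439, 143.361, 152.6175)
Round half up → RGB(254, 143, 153)


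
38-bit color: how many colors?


Colors = 2^bits = 2^38
= 274,877,906,944 colors


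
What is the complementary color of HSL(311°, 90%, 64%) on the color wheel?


Complement = opposite side of color wheel = hue + 180°
H' = (311 + 180) mod 360 = 131°
S and L unchanged.
= HSL(131°, 90%, 64%)


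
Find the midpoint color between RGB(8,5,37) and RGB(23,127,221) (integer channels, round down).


Midpoint: each channel = ⌊(C₁+C₂)/2⌋
R: ⌊(8+23)/2⌋ = 15
G: ⌊(5+127)/2⌋ = 66
B: ⌊(37+221)/2⌋ = 129
= RGB(15, 66, 129)


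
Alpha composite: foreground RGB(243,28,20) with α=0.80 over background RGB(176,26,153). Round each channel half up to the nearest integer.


C = α×F + (1-α)×B, with 1-α = 0.20
R: 0.80×243 + 0.20×176 = 194.40 + 35.20 = 229.60 → 230
G: 0.80×28 + 0.20×26 = 22.40 + 5.20 = 27.60 → 28
B: 0.80×20 + 0.20×153 = 16.00 + 30.60 = 46.60 → 47
= RGB(230, 28, 47)


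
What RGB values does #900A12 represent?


90 → 144 (R)
0A → 10 (G)
12 → 18 (B)
= RGB(144, 10, 18)


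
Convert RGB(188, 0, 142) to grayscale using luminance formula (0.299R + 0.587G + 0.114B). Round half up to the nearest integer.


Gray = 0.299×R + 0.587×G + 0.114×B
Gray = 0.299×188 + 0.587×0 + 0.114×142
Gray = 56.212 + 0.000 + 16.188
Gray = 72.400 → round half up → 72
Gray = 72


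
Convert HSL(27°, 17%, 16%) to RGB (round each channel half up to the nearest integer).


H=27°, S=0.17, L=0.16
C = (1-|2L-1|)×S = (1-|-0.68|)×0.17 = 0.0544
H' = H/60 = 27/60 ≈ 0.4500; X = C×(1-|H' mod 2 - 1|) = 0.02448
m = L - C/2 = 0.16 - 0.0272 = 0.1328
Sector ⌊H'⌋ = 0 → (R',G',B') = (0.0544, 0.02448, 0.0)
RGB = ((R'+m)×255, (G'+m)×255, (B'+m)×255) = (47.736, 40.1064, 33.864)
Round half up → RGB(48, 40, 34)


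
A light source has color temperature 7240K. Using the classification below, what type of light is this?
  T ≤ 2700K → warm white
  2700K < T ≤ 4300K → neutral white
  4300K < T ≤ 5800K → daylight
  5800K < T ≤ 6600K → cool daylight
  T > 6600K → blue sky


Temperature: 7240K
7240K > 6600K → blue sky
Classification: blue sky


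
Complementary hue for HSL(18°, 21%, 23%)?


Complement = opposite side of color wheel = hue + 180°
H' = (18 + 180) mod 360 = 198°
S and L unchanged.
= HSL(198°, 21%, 23%)


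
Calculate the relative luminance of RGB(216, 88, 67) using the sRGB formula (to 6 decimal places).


Linearize each channel (sRGB transfer function): c = v/255; c_lin = c/12.92 if c ≤ 0.04045, else ((c+0.055)/1.055)^2.4
  R: 216/255 ≈ 0.847059 > 0.04045 → ((0.847059+0.055)/1.055)^2.4 ≈ 0.686685
  G: 88/255 ≈ 0.345098 > 0.04045 → ((0.345098+0.055)/1.055)^2.4 ≈ 0.097587
  B: 67/255 ≈ 0.262745 > 0.04045 → ((0.262745+0.055)/1.055)^2.4 ≈ 0.056128
R_lin = 0.686685, G_lin = 0.097587, B_lin = 0.056128
L = 0.2126×R + 0.7152×G + 0.0722×B
L = 0.2126×0.686685 + 0.7152×0.097587 + 0.0722×0.056128
L ≈ 0.219836


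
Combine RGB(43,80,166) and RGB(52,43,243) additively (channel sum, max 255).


Additive: each channel = min(255, C₁+C₂)
R: 43+52 = 95 → 95
G: 80+43 = 123 → 123
B: 166+243 = 409 → 255
= RGB(95, 123, 255)


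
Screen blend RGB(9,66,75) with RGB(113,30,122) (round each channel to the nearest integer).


Screen: C = 255 - (255-A)×(255-B)/255, rounded to nearest integer
R: 255 - (255-9)×(255-113)/255 = 255 - 34932/255 ≈ 255 - 136.988 = 118.012 → 118
G: 255 - (255-66)×(255-30)/255 = 255 - 42525/255 ≈ 255 - 166.765 = 88.235 → 88
B: 255 - (255-75)×(255-122)/255 = 255 - 23940/255 ≈ 255 - 93.882 = 161.118 → 161
= RGB(118, 88, 161)


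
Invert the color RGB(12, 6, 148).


Invert: (255-R, 255-G, 255-B)
R: 255-12 = 243
G: 255-6 = 249
B: 255-148 = 107
= RGB(243, 249, 107)


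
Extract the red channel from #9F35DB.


Color: #9F35DB
R = 9F = 159
G = 35 = 53
B = DB = 219
Red = 159


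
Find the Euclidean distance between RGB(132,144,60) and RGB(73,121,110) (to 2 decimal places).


d = √[(R₁-R₂)² + (G₁-G₂)² + (B₁-B₂)²]
d = √[(132-73)² + (144-121)² + (60-110)²]
d = √[3481 + 529 + 2500]
d = √6510
d ≈ 80.68


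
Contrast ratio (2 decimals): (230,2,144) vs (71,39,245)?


Linearize each sRGB channel c=v/255: c/12.92 if c ≤ 0.04045 else ((c+0.055)/1.055)^2.4
L = 0.2126×R_lin + 0.7152×G_lin + 0.0722×B_lin
Color 1 (230,2,144):
  R=230: 230/255≈0.9020 > 0.04045 → ((0.9020+0.055)/1.055)^2.4 ≈ 0.79130
  G=2: 2/255≈0.0078 ≤ 0.04045 → 0.0078/12.92 ≈ 0.00061
  B=144: 144/255≈0.5647 > 0.04045 → ((0.5647+0.055)/1.055)^2.4 ≈ 0.27889
  L1 = 0.2126×0.79130 + 0.7152×0.00061 + 0.0722×0.27889 ≈ 0.18880
Color 2 (71,39,245):
  R=71: 71/255≈0.2784 > 0.04045 → ((0.2784+0.055)/1.055)^2.4 ≈ 0.06301
  G=39: 39/255≈0.1529 > 0.04045 → ((0.1529+0.055)/1.055)^2.4 ≈ 0.02029
  B=245: 245/255≈0.9608 > 0.04045 → ((0.9608+0.055)/1.055)^2.4 ≈ 0.91310
  L2 = 0.2126×0.06301 + 0.7152×0.02029 + 0.0722×0.91310 ≈ 0.09383
Lighter = 0.18880, Darker = 0.09383
Ratio = (L_lighter + 0.05) / (L_darker + 0.05)
Ratio = (0.18880 + 0.05) / (0.09383 + 0.05) = 0.23880 / 0.14383 ≈ 1.6603
Ratio ≈ 1.66:1


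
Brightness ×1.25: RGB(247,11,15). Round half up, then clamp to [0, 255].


Multiply each channel by 1.25, round half up, clamp to [0, 255]
R: 247×1.25 = 308.75 → round → 309 → clamp → 255
G: 11×1.25 = 13.75 → round → 14
B: 15×1.25 = 18.75 → round → 19
= RGB(255, 14, 19)


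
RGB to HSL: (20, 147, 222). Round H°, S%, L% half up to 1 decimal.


Normalize: R'=20/255≈0.0784, G'=147/255≈0.5765, B'=222/255≈0.8706
Max=222/255, Min=20/255, Δ=Max-Min=202/255
L = (Max+Min)/2 = (222+20)/510 = 242/510 = 0.47450… → L = 47.5%
L ≤ 0.5 → S = Δ/(Max+Min) = 202/(222+20) = 202/242 = 0.83471… → S = 83.5%
(the 1/255 factors cancel in S and H, so raw channel differences can be used)
Max is B' → H = 60 × ((R-G)/Δ + 4) = 60 × ((20-147)/202 + 4)
  -127/202 + 4 = -0.6287… + 4 = 3.3712…
  H = 60 × 3.3712… = 202.277…° → H = 202.3°
= HSL(202.3°, 83.5%, 47.5%)


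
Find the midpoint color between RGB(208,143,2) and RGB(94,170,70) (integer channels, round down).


Midpoint: each channel = ⌊(C₁+C₂)/2⌋
R: ⌊(208+94)/2⌋ = 151
G: ⌊(143+170)/2⌋ = 156
B: ⌊(2+70)/2⌋ = 36
= RGB(151, 156, 36)


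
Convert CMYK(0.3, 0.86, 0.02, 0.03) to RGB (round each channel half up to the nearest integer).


R = 255 × (1-C) × (1-K) = 255 × 0.70 × 0.97 = 173.145 → 173
G = 255 × (1-M) × (1-K) = 255 × 0.14 × 0.97 = 34.629 → 35
B = 255 × (1-Y) × (1-K) = 255 × 0.98 × 0.97 = 242.403 → 242
= RGB(173, 35, 242)


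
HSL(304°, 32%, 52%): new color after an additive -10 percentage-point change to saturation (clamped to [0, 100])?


Original S = 32%
Adjustment = -10 percentage points
New S = 32 + (-10) = 22
Clamp to [0, 100] → 22
= HSL(304°, 22%, 52%)


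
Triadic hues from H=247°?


Triadic: equally spaced at 120° intervals
H1 = 247°
H2 = (247 + 120) mod 360 = 7°
H3 = (247 + 240) mod 360 = 127°
Triadic = 247°, 7°, 127°


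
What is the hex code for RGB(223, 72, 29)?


R = 223 → DF (hex)
G = 72 → 48 (hex)
B = 29 → 1D (hex)
Hex = #DF481D


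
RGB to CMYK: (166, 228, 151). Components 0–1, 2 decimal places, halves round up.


R'=166/255≈0.6510, G'=228/255≈0.8941, B'=151/255≈0.5922
K = 1 - max(R',G',B') = 1 - 228/255 = 27/255 = 0.10588… → 0.11
(1-R'-K)/(1-K) simplifies to (max-R)/max with max = 228:
C = (228-166)/228 = 62/228 = 0.27192… → 0.27
M = (228-228)/228 = 0/228 = 0 → 0.00
Y = (228-151)/228 = 77/228 = 0.33771… → 0.34
= CMYK(0.27, 0.00, 0.34, 0.11)


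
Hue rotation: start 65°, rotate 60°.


New hue = (H + rotation) mod 360
New hue = (65 + 60) mod 360
= 125 mod 360
= 125°


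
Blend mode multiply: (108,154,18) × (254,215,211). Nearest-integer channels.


Multiply: C = A×B/255, rounded to nearest integer
R: 108×254/255 = 27432/255 ≈ 107.576 → 108
G: 154×215/255 = 33110/255 ≈ 129.843 → 130
B: 18×211/255 = 3798/255 ≈ 14.894 → 15
= RGB(108, 130, 15)


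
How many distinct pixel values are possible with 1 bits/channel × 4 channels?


Total bits = 1 bits/channel × 4 channels = 4 bits
Distinct pixel values = 2^4
= 16 pixel values


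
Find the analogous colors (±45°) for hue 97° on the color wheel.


Base hue: 97°
Left analog: (97 - 45) mod 360 = 52°
Right analog: (97 + 45) mod 360 = 142°
Analogous hues = 52° and 142°


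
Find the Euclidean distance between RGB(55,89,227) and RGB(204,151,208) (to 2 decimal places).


d = √[(R₁-R₂)² + (G₁-G₂)² + (B₁-B₂)²]
d = √[(55-204)² + (89-151)² + (227-208)²]
d = √[22201 + 3844 + 361]
d = √26406
d ≈ 162.50


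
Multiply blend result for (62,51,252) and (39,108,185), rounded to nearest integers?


Multiply: C = A×B/255, rounded to nearest integer
R: 62×39/255 = 2418/255 ≈ 9.482 → 9
G: 51×108/255 = 5508/255 ≈ 21.600 → 22
B: 252×185/255 = 46620/255 ≈ 182.824 → 183
= RGB(9, 22, 183)


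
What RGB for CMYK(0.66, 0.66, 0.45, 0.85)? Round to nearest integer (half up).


R = 255 × (1-C) × (1-K) = 255 × 0.34 × 0.15 = 13.005 → 13
G = 255 × (1-M) × (1-K) = 255 × 0.34 × 0.15 = 13.005 → 13
B = 255 × (1-Y) × (1-K) = 255 × 0.55 × 0.15 = 21.0375 → 21
= RGB(13, 13, 21)


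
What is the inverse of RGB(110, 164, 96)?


Invert: (255-R, 255-G, 255-B)
R: 255-110 = 145
G: 255-164 = 91
B: 255-96 = 159
= RGB(145, 91, 159)


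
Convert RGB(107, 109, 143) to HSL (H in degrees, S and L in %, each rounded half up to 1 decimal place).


Normalize: R'=107/255≈0.4196, G'=109/255≈0.4275, B'=143/255≈0.5608
Max=143/255, Min=107/255, Δ=Max-Min=36/255
L = (Max+Min)/2 = (143+107)/510 = 250/510 = 0.49019… → L = 49.0%
L ≤ 0.5 → S = Δ/(Max+Min) = 36/(143+107) = 36/250 = 0.144 → S = 14.4%
(the 1/255 factors cancel in S and H, so raw channel differences can be used)
Max is B' → H = 60 × ((R-G)/Δ + 4) = 60 × ((107-109)/36 + 4)
  -2/36 + 4 = -0.0555… + 4 = 3.9444…
  H = 60 × 3.9444… = 236.666…° → H = 236.7°
= HSL(236.7°, 14.4%, 49.0%)


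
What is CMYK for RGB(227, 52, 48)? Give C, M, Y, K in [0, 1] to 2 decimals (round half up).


R'=227/255≈0.8902, G'=52/255≈0.2039, B'=48/255≈0.1882
K = 1 - max(R',G',B') = 1 - 227/255 = 28/255 = 0.10980… → 0.11
(1-R'-K)/(1-K) simplifies to (max-R)/max with max = 227:
C = (227-227)/227 = 0/227 = 0 → 0.00
M = (227-52)/227 = 175/227 = 0.77092… → 0.77
Y = (227-48)/227 = 179/227 = 0.78854… → 0.79
= CMYK(0.00, 0.77, 0.79, 0.11)


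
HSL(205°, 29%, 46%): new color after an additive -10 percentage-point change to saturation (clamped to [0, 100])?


Original S = 29%
Adjustment = -10 percentage points
New S = 29 + (-10) = 19
Clamp to [0, 100] → 19
= HSL(205°, 19%, 46%)


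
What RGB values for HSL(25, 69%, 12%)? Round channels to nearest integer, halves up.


H=25°, S=0.69, L=0.12
C = (1-|2L-1|)×S = (1-|-0.76|)×0.69 = 0.1656
H' = H/60 = 25/60 ≈ 0.4167; X = C×(1-|H' mod 2 - 1|) = 0.069
m = L - C/2 = 0.12 - 0.0828 = 0.0372
Sector ⌊H'⌋ = 0 → (R',G',B') = (0.1656, 0.069, 0.0)
RGB = ((R'+m)×255, (G'+m)×255, (B'+m)×255) = (51.714, 27.081, 9.486)
Round half up → RGB(52, 27, 9)


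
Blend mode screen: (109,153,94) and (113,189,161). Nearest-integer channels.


Screen: C = 255 - (255-A)×(255-B)/255, rounded to nearest integer
R: 255 - (255-109)×(255-113)/255 = 255 - 20732/255 ≈ 255 - 81.302 = 173.698 → 174
G: 255 - (255-153)×(255-189)/255 = 255 - 6732/255 ≈ 255 - 26.400 = 228.600 → 229
B: 255 - (255-94)×(255-161)/255 = 255 - 15134/255 ≈ 255 - 59.349 = 195.651 → 196
= RGB(174, 229, 196)


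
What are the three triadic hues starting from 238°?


Triadic: equally spaced at 120° intervals
H1 = 238°
H2 = (238 + 120) mod 360 = 358°
H3 = (238 + 240) mod 360 = 118°
Triadic = 238°, 358°, 118°


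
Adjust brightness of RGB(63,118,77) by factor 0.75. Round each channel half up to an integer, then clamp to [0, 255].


Multiply each channel by 0.75, round half up, clamp to [0, 255]
R: 63×0.75 = 47.25 → round → 47
G: 118×0.75 = 88.5 → round → 89
B: 77×0.75 = 57.75 → round → 58
= RGB(47, 89, 58)


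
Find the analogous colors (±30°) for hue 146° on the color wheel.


Base hue: 146°
Left analog: (146 - 30) mod 360 = 116°
Right analog: (146 + 30) mod 360 = 176°
Analogous hues = 116° and 176°


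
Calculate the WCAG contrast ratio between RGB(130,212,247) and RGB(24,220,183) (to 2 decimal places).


Linearize each sRGB channel c=v/255: c/12.92 if c ≤ 0.04045 else ((c+0.055)/1.055)^2.4
L = 0.2126×R_lin + 0.7152×G_lin + 0.0722×B_lin
Color 1 (130,212,247):
  R=130: 130/255≈0.5098 > 0.04045 → ((0.5098+0.055)/1.055)^2.4 ≈ 0.22323
  G=212: 212/255≈0.8314 > 0.04045 → ((0.8314+0.055)/1.055)^2.4 ≈ 0.65837
  B=247: 247/255≈0.9686 > 0.04045 → ((0.9686+0.055)/1.055)^2.4 ≈ 0.93011
  L1 = 0.2126×0.22323 + 0.7152×0.65837 + 0.0722×0.93011 ≈ 0.58548
Color 2 (24,220,183):
  R=24: 24/255≈0.0941 > 0.04045 → ((0.0941+0.055)/1.055)^2.4 ≈ 0.00913
  G=220: 220/255≈0.8627 > 0.04045 → ((0.8627+0.055)/1.055)^2.4 ≈ 0.71569
  B=183: 183/255≈0.7176 > 0.04045 → ((0.7176+0.055)/1.055)^2.4 ≈ 0.47353
  L2 = 0.2126×0.00913 + 0.7152×0.71569 + 0.0722×0.47353 ≈ 0.54799
Lighter = 0.58548, Darker = 0.54799
Ratio = (L_lighter + 0.05) / (L_darker + 0.05)
Ratio = (0.58548 + 0.05) / (0.54799 + 0.05) = 0.63548 / 0.59799 ≈ 1.0627
Ratio ≈ 1.06:1


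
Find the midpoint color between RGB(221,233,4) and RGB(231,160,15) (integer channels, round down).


Midpoint: each channel = ⌊(C₁+C₂)/2⌋
R: ⌊(221+231)/2⌋ = 226
G: ⌊(233+160)/2⌋ = 196
B: ⌊(4+15)/2⌋ = 9
= RGB(226, 196, 9)


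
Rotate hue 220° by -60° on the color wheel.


New hue = (H + rotation) mod 360
New hue = (220 -60) mod 360
= 160 mod 360
= 160°


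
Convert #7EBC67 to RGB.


7E → 126 (R)
BC → 188 (G)
67 → 103 (B)
= RGB(126, 188, 103)


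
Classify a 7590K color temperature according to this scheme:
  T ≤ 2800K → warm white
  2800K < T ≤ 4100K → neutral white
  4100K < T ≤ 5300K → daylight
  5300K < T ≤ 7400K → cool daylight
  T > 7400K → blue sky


Temperature: 7590K
7590K > 7400K → blue sky
Classification: blue sky


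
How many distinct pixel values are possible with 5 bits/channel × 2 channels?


Total bits = 5 bits/channel × 2 channels = 10 bits
Distinct pixel values = 2^10
= 1,024 pixel values


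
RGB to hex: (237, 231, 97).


R = 237 → ED (hex)
G = 231 → E7 (hex)
B = 97 → 61 (hex)
Hex = #EDE761


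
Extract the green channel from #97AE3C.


Color: #97AE3C
R = 97 = 151
G = AE = 174
B = 3C = 60
Green = 174


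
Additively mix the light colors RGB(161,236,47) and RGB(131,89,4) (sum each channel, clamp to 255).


Additive: each channel = min(255, C₁+C₂)
R: 161+131 = 292 → 255
G: 236+89 = 325 → 255
B: 47+4 = 51 → 51
= RGB(255, 255, 51)


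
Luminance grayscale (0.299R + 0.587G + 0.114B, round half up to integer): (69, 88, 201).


Gray = 0.299×R + 0.587×G + 0.114×B
Gray = 0.299×69 + 0.587×88 + 0.114×201
Gray = 20.631 + 51.656 + 22.914
Gray = 95.201 → round half up → 95
Gray = 95


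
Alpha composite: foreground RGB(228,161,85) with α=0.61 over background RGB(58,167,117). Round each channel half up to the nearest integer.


C = α×F + (1-α)×B, with 1-α = 0.39
R: 0.61×228 + 0.39×58 = 139.08 + 22.62 = 161.70 → 162
G: 0.61×161 + 0.39×167 = 98.21 + 65.13 = 163.34 → 163
B: 0.61×85 + 0.39×117 = 51.85 + 45.63 = 97.48 → 97
= RGB(162, 163, 97)


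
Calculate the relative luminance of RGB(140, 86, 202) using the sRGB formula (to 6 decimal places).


Linearize each channel (sRGB transfer function): c = v/255; c_lin = c/12.92 if c ≤ 0.04045, else ((c+0.055)/1.055)^2.4
  R: 140/255 ≈ 0.549020 > 0.04045 → ((0.549020+0.055)/1.055)^2.4 ≈ 0.262251
  G: 86/255 ≈ 0.337255 > 0.04045 → ((0.337255+0.055)/1.055)^2.4 ≈ 0.093059
  B: 202/255 ≈ 0.792157 > 0.04045 → ((0.792157+0.055)/1.055)^2.4 ≈ 0.590619
R_lin = 0.262251, G_lin = 0.093059, B_lin = 0.590619
L = 0.2126×R + 0.7152×G + 0.0722×B
L = 0.2126×0.262251 + 0.7152×0.093059 + 0.0722×0.590619
L ≈ 0.164953


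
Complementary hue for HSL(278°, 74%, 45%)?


Complement = opposite side of color wheel = hue + 180°
H' = (278 + 180) mod 360 = 98°
S and L unchanged.
= HSL(98°, 74%, 45%)


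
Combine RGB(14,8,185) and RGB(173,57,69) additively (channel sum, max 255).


Additive: each channel = min(255, C₁+C₂)
R: 14+173 = 187 → 187
G: 8+57 = 65 → 65
B: 185+69 = 254 → 254
= RGB(187, 65, 254)


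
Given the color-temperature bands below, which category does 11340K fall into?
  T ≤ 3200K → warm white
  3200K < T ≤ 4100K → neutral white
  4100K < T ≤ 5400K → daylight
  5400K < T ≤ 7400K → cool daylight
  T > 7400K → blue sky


Temperature: 11340K
11340K > 7400K → blue sky
Classification: blue sky


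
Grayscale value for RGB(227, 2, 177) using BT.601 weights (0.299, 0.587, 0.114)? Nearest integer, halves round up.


Gray = 0.299×R + 0.587×G + 0.114×B
Gray = 0.299×227 + 0.587×2 + 0.114×177
Gray = 67.873 + 1.174 + 20.178
Gray = 89.225 → round half up → 89
Gray = 89


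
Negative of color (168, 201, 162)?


Invert: (255-R, 255-G, 255-B)
R: 255-168 = 87
G: 255-201 = 54
B: 255-162 = 93
= RGB(87, 54, 93)


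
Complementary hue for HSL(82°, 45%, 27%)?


Complement = opposite side of color wheel = hue + 180°
H' = (82 + 180) mod 360 = 262°
S and L unchanged.
= HSL(262°, 45%, 27%)


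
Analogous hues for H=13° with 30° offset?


Base hue: 13°
Left analog: (13 - 30) mod 360 = 343°
Right analog: (13 + 30) mod 360 = 43°
Analogous hues = 343° and 43°


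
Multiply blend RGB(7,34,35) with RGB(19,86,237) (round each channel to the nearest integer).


Multiply: C = A×B/255, rounded to nearest integer
R: 7×19/255 = 133/255 ≈ 0.522 → 1
G: 34×86/255 = 2924/255 ≈ 11.467 → 11
B: 35×237/255 = 8295/255 ≈ 32.529 → 33
= RGB(1, 11, 33)


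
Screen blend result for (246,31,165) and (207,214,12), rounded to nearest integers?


Screen: C = 255 - (255-A)×(255-B)/255, rounded to nearest integer
R: 255 - (255-246)×(255-207)/255 = 255 - 432/255 ≈ 255 - 1.694 = 253.306 → 253
G: 255 - (255-31)×(255-214)/255 = 255 - 9184/255 ≈ 255 - 36.016 = 218.984 → 219
B: 255 - (255-165)×(255-12)/255 = 255 - 21870/255 ≈ 255 - 85.765 = 169.235 → 169
= RGB(253, 219, 169)


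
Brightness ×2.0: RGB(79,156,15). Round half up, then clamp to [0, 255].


Multiply each channel by 2.0, round half up, clamp to [0, 255]
R: 79×2.0 = 158
G: 156×2.0 = 312 → clamp → 255
B: 15×2.0 = 30
= RGB(158, 255, 30)


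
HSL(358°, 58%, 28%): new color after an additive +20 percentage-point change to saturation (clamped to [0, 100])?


Original S = 58%
Adjustment = +20 percentage points
New S = 58 + (20) = 78
Clamp to [0, 100] → 78
= HSL(358°, 78%, 28%)


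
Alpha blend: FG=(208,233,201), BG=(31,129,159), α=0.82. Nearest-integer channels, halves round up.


C = α×F + (1-α)×B, with 1-α = 0.18
R: 0.82×208 + 0.18×31 = 170.56 + 5.58 = 176.14 → 176
G: 0.82×233 + 0.18×129 = 191.06 + 23.22 = 214.28 → 214
B: 0.82×201 + 0.18×159 = 164.82 + 28.62 = 193.44 → 193
= RGB(176, 214, 193)


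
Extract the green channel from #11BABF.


Color: #11BABF
R = 11 = 17
G = BA = 186
B = BF = 191
Green = 186


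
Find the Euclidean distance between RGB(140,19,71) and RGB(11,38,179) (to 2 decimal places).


d = √[(R₁-R₂)² + (G₁-G₂)² + (B₁-B₂)²]
d = √[(140-11)² + (19-38)² + (71-179)²]
d = √[16641 + 361 + 11664]
d = √28666
d ≈ 169.31


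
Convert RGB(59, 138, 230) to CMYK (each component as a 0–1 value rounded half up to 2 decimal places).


R'=59/255≈0.2314, G'=138/255≈0.5412, B'=230/255≈0.9020
K = 1 - max(R',G',B') = 1 - 230/255 = 25/255 = 0.09803… → 0.10
(1-R'-K)/(1-K) simplifies to (max-R)/max with max = 230:
C = (230-59)/230 = 171/230 = 0.74347… → 0.74
M = (230-138)/230 = 92/230 = 0.4 → 0.40
Y = (230-230)/230 = 0/230 = 0 → 0.00
= CMYK(0.74, 0.40, 0.00, 0.10)


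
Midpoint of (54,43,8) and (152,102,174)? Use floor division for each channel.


Midpoint: each channel = ⌊(C₁+C₂)/2⌋
R: ⌊(54+152)/2⌋ = 103
G: ⌊(43+102)/2⌋ = 72
B: ⌊(8+174)/2⌋ = 91
= RGB(103, 72, 91)


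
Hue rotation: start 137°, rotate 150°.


New hue = (H + rotation) mod 360
New hue = (137 + 150) mod 360
= 287 mod 360
= 287°


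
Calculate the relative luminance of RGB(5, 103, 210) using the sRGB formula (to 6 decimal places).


Linearize each channel (sRGB transfer function): c = v/255; c_lin = c/12.92 if c ≤ 0.04045, else ((c+0.055)/1.055)^2.4
  R: 5/255 ≈ 0.019608 ≤ 0.04045 → 0.019608/12.92 ≈ 0.001518
  G: 103/255 ≈ 0.403922 > 0.04045 → ((0.403922+0.055)/1.055)^2.4 ≈ 0.135633
  B: 210/255 ≈ 0.823529 > 0.04045 → ((0.823529+0.055)/1.055)^2.4 ≈ 0.644480
R_lin = 0.001518, G_lin = 0.135633, B_lin = 0.644480
L = 0.2126×R + 0.7152×G + 0.0722×B
L = 0.2126×0.001518 + 0.7152×0.135633 + 0.0722×0.644480
L ≈ 0.143859


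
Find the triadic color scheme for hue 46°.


Triadic: equally spaced at 120° intervals
H1 = 46°
H2 = (46 + 120) mod 360 = 166°
H3 = (46 + 240) mod 360 = 286°
Triadic = 46°, 166°, 286°


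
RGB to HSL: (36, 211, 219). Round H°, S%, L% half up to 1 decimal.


Normalize: R'=36/255≈0.1412, G'=211/255≈0.8275, B'=219/255≈0.8588
Max=219/255, Min=36/255, Δ=Max-Min=183/255
L = (Max+Min)/2 = (219+36)/510 = 255/510 = 0.5 → L = 50.0%
L ≤ 0.5 → S = Δ/(Max+Min) = 183/(219+36) = 183/255 = 0.71764… → S = 71.8%
(the 1/255 factors cancel in S and H, so raw channel differences can be used)
Max is B' → H = 60 × ((R-G)/Δ + 4) = 60 × ((36-211)/183 + 4)
  -175/183 + 4 = -0.9562… + 4 = 3.0437…
  H = 60 × 3.0437… = 182.622…° → H = 182.6°
= HSL(182.6°, 71.8%, 50.0%)


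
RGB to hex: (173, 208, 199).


R = 173 → AD (hex)
G = 208 → D0 (hex)
B = 199 → C7 (hex)
Hex = #ADD0C7


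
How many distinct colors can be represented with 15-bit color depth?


Colors = 2^bits = 2^15
= 32,768 colors


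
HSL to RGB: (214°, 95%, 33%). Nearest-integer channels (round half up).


H=214°, S=0.95, L=0.33
C = (1-|2L-1|)×S = (1-|-0.34|)×0.95 = 0.627
H' = H/60 = 214/60 ≈ 3.5667; X = C×(1-|H' mod 2 - 1|) = 0.2717
m = L - C/2 = 0.33 - 0.3135 = 0.0165
Sector ⌊H'⌋ = 3 → (R',G',B') = (0.0, 0.2717, 0.627)
RGB = ((R'+m)×255, (G'+m)×255, (B'+m)×255) = (4.2075, 73.491, 164.0925)
Round half up → RGB(4, 73, 164)


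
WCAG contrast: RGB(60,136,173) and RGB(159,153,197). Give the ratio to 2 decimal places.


Linearize each sRGB channel c=v/255: c/12.92 if c ≤ 0.04045 else ((c+0.055)/1.055)^2.4
L = 0.2126×R_lin + 0.7152×G_lin + 0.0722×B_lin
Color 1 (60,136,173):
  R=60: 60/255≈0.2353 > 0.04045 → ((0.2353+0.055)/1.055)^2.4 ≈ 0.04519
  G=136: 136/255≈0.5333 > 0.04045 → ((0.5333+0.055)/1.055)^2.4 ≈ 0.24620
  B=173: 173/255≈0.6784 > 0.04045 → ((0.6784+0.055)/1.055)^2.4 ≈ 0.41789
  L1 = 0.2126×0.04519 + 0.7152×0.24620 + 0.0722×0.41789 ≈ 0.21586
Color 2 (159,153,197):
  R=159: 159/255≈0.6235 > 0.04045 → ((0.6235+0.055)/1.055)^2.4 ≈ 0.34670
  G=153: 153/255≈0.6000 > 0.04045 → ((0.6000+0.055)/1.055)^2.4 ≈ 0.31855
  B=197: 197/255≈0.7725 > 0.04045 → ((0.7725+0.055)/1.055)^2.4 ≈ 0.55834
  L2 = 0.2126×0.34670 + 0.7152×0.31855 + 0.0722×0.55834 ≈ 0.34185
Lighter = 0.34185, Darker = 0.21586
Ratio = (L_lighter + 0.05) / (L_darker + 0.05)
Ratio = (0.34185 + 0.05) / (0.21586 + 0.05) = 0.39185 / 0.26586 ≈ 1.4739
Ratio ≈ 1.47:1


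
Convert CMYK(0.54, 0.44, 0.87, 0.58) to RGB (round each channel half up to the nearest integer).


R = 255 × (1-C) × (1-K) = 255 × 0.46 × 0.42 = 49.266 → 49
G = 255 × (1-M) × (1-K) = 255 × 0.56 × 0.42 = 59.976 → 60
B = 255 × (1-Y) × (1-K) = 255 × 0.13 × 0.42 = 13.923 → 14
= RGB(49, 60, 14)


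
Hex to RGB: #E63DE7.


E6 → 230 (R)
3D → 61 (G)
E7 → 231 (B)
= RGB(230, 61, 231)


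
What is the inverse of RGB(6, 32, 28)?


Invert: (255-R, 255-G, 255-B)
R: 255-6 = 249
G: 255-32 = 223
B: 255-28 = 227
= RGB(249, 223, 227)


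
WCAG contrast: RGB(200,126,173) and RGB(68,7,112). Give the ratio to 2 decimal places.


Linearize each sRGB channel c=v/255: c/12.92 if c ≤ 0.04045 else ((c+0.055)/1.055)^2.4
L = 0.2126×R_lin + 0.7152×G_lin + 0.0722×B_lin
Color 1 (200,126,173):
  R=200: 200/255≈0.7843 > 0.04045 → ((0.7843+0.055)/1.055)^2.4 ≈ 0.57758
  G=126: 126/255≈0.4941 > 0.04045 → ((0.4941+0.055)/1.055)^2.4 ≈ 0.20864
  B=173: 173/255≈0.6784 > 0.04045 → ((0.6784+0.055)/1.055)^2.4 ≈ 0.41789
  L1 = 0.2126×0.57758 + 0.7152×0.20864 + 0.0722×0.41789 ≈ 0.30218
Color 2 (68,7,112):
  R=68: 68/255≈0.2667 > 0.04045 → ((0.2667+0.055)/1.055)^2.4 ≈ 0.05781
  G=7: 7/255≈0.0275 ≤ 0.04045 → 0.0275/12.92 ≈ 0.00212
  B=112: 112/255≈0.4392 > 0.04045 → ((0.4392+0.055)/1.055)^2.4 ≈ 0.16203
  L2 = 0.2126×0.05781 + 0.7152×0.00212 + 0.0722×0.16203 ≈ 0.02551
Lighter = 0.30218, Darker = 0.02551
Ratio = (L_lighter + 0.05) / (L_darker + 0.05)
Ratio = (0.30218 + 0.05) / (0.02551 + 0.05) = 0.35218 / 0.07551 ≈ 4.6642
Ratio ≈ 4.66:1


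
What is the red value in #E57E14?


Color: #E57E14
R = E5 = 229
G = 7E = 126
B = 14 = 20
Red = 229


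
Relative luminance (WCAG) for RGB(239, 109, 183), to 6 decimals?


Linearize each channel (sRGB transfer function): c = v/255; c_lin = c/12.92 if c ≤ 0.04045, else ((c+0.055)/1.055)^2.4
  R: 239/255 ≈ 0.937255 > 0.04045 → ((0.937255+0.055)/1.055)^2.4 ≈ 0.863157
  G: 109/255 ≈ 0.427451 > 0.04045 → ((0.427451+0.055)/1.055)^2.4 ≈ 0.152926
  B: 183/255 ≈ 0.717647 > 0.04045 → ((0.717647+0.055)/1.055)^2.4 ≈ 0.473531
R_lin = 0.863157, G_lin = 0.152926, B_lin = 0.473531
L = 0.2126×R + 0.7152×G + 0.0722×B
L = 0.2126×0.863157 + 0.7152×0.152926 + 0.0722×0.473531
L ≈ 0.327069


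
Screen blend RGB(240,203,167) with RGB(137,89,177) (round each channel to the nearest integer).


Screen: C = 255 - (255-A)×(255-B)/255, rounded to nearest integer
R: 255 - (255-240)×(255-137)/255 = 255 - 1770/255 ≈ 255 - 6.941 = 248.059 → 248
G: 255 - (255-203)×(255-89)/255 = 255 - 8632/255 ≈ 255 - 33.851 = 221.149 → 221
B: 255 - (255-167)×(255-177)/255 = 255 - 6864/255 ≈ 255 - 26.918 = 228.082 → 228
= RGB(248, 221, 228)


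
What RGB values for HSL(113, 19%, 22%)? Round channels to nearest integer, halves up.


H=113°, S=0.19, L=0.22
C = (1-|2L-1|)×S = (1-|-0.56|)×0.19 = 0.0836
H' = H/60 = 113/60 ≈ 1.8833; X = C×(1-|H' mod 2 - 1|) ≈ 0.0098
m = L - C/2 = 0.22 - 0.0418 = 0.1782
Sector ⌊H'⌋ = 1 → (R',G',B') = (≈0.0098, 0.0836, 0.0)
RGB = ((R'+m)×255, (G'+m)×255, (B'+m)×255) = (47.9281, 66.759, 45.441)
Round half up → RGB(48, 67, 45)


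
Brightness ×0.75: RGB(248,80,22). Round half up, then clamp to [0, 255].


Multiply each channel by 0.75, round half up, clamp to [0, 255]
R: 248×0.75 = 186
G: 80×0.75 = 60
B: 22×0.75 = 16.5 → round → 17
= RGB(186, 60, 17)


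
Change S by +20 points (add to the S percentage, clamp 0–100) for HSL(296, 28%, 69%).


Original S = 28%
Adjustment = +20 percentage points
New S = 28 + (20) = 48
Clamp to [0, 100] → 48
= HSL(296°, 48%, 69%)


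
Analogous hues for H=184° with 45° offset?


Base hue: 184°
Left analog: (184 - 45) mod 360 = 139°
Right analog: (184 + 45) mod 360 = 229°
Analogous hues = 139° and 229°


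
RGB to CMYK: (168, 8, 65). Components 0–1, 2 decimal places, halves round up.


R'=168/255≈0.6588, G'=8/255≈0.0314, B'=65/255≈0.2549
K = 1 - max(R',G',B') = 1 - 168/255 = 87/255 = 0.34117… → 0.34
(1-R'-K)/(1-K) simplifies to (max-R)/max with max = 168:
C = (168-168)/168 = 0/168 = 0 → 0.00
M = (168-8)/168 = 160/168 = 0.95238… → 0.95
Y = (168-65)/168 = 103/168 = 0.61309… → 0.61
= CMYK(0.00, 0.95, 0.61, 0.34)


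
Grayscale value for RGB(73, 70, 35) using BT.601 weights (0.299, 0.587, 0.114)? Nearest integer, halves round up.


Gray = 0.299×R + 0.587×G + 0.114×B
Gray = 0.299×73 + 0.587×70 + 0.114×35
Gray = 21.827 + 41.090 + 3.990
Gray = 66.907 → round half up → 67
Gray = 67
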